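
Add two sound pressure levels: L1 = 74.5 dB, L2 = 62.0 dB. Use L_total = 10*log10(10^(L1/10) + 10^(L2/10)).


10^(74.5/10) = 2.81838e+07
10^(62.0/10) = 1.58489e+06
Sum = 2.81838e+07 + 1.58489e+06 = 2.97687e+07
L_total = 10*log10(2.97687e+07) = 74.738 dB


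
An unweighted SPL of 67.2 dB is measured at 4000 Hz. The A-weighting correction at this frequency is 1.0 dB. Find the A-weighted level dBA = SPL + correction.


A-weighting table: 4000 Hz -> 1.0 dB correction
SPL_A = SPL + correction = 67.2 + (1.0) = 68.2 dBA


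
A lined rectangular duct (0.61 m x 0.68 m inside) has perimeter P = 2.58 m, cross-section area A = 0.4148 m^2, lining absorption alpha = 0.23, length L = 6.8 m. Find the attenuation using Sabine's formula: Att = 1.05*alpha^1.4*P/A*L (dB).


alpha^1.4 = 0.23^1.4 = 0.127767
Attenuation rate = 1.05 * alpha^1.4 * P / A
= 1.05 * 0.127767 * 2.58 / 0.4148 = 0.834428 dB/m
Total Att = 0.834428 * 6.8 = 5.6741 dB


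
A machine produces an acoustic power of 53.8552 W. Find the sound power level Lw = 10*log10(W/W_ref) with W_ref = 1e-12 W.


W / W_ref = 53.8552 / 1e-12 = 5.38552e+13
Lw = 10 * log10(5.38552e+13) = 137.31 dB


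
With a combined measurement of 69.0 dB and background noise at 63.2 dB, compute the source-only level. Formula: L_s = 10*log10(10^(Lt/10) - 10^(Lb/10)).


10^(69.0/10) = 7.94328e+06
10^(63.2/10) = 2.0893e+06
Difference = 7.94328e+06 - 2.0893e+06 = 5.85398e+06
L_source = 10*log10(5.85398e+06) = 67.675 dB


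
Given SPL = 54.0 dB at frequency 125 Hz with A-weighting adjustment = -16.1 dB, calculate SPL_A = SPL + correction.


A-weighting table: 125 Hz -> -16.1 dB correction
SPL_A = SPL + correction = 54.0 + (-16.1) = 37.9 dBA


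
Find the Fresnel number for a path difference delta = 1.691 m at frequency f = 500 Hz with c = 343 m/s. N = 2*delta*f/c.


N = 2*delta*f/c = 2*delta/lambda, where lambda = c/f
lambda = 343 / 500 = 0.686 m
N = 2 * 1.691 / 0.686 = 4.93


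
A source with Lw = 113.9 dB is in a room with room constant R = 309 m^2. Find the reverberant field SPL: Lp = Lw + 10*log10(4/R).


4/R = 4/309 = 0.012945
Lp = 113.9 + 10*log10(0.012945) = 95.021 dB


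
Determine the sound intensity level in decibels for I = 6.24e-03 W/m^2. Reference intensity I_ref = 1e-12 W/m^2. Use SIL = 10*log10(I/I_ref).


I / I_ref = 6.24e-03 / 1e-12 = 6.24e+09
SIL = 10 * log10(6.24e+09) = 97.952 dB


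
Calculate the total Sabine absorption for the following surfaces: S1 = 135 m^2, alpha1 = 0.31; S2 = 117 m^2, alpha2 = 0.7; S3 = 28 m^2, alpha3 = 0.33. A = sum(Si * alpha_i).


135 * 0.31 = 41.85
117 * 0.7 = 81.9
28 * 0.33 = 9.24
A_total = 41.85 + 81.9 + 9.24 = 132.99 m^2


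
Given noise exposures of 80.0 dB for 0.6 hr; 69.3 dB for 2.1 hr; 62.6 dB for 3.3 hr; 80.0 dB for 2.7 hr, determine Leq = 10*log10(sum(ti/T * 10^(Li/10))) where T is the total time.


T_total = 0.6 + 2.1 + 3.3 + 2.7 = 8.7 hr
(0.6/8.7) * 10^(80.0/10) = 6.89655e+06
(2.1/8.7) * 10^(69.3/10) = 2.05447e+06
(3.3/8.7) * 10^(62.6/10) = 690231
(2.7/8.7) * 10^(80.0/10) = 3.10345e+07
Sum = 6.89655e+06 + 2.05447e+06 + 690231 + 3.10345e+07 = 4.06758e+07
Leq = 10*log10(4.06758e+07) = 76.093 dB


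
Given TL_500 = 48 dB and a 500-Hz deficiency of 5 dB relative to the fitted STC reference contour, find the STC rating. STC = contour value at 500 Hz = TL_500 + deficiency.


By ASTM E413, STC = value of the fitted reference contour at 500 Hz.
Contour value at 500 Hz = TL_500 + deficiency = 48 + 5 = 53
STC = 53


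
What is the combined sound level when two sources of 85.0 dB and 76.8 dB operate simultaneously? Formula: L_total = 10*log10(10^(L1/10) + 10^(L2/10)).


10^(85.0/10) = 3.16228e+08
10^(76.8/10) = 4.7863e+07
Sum = 3.16228e+08 + 4.7863e+07 = 3.64091e+08
L_total = 10*log10(3.64091e+08) = 85.612 dB


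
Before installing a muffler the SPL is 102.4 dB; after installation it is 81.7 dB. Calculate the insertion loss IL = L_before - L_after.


Insertion loss = SPL without muffler - SPL with muffler
IL = 102.4 - 81.7 = 20.7 dB


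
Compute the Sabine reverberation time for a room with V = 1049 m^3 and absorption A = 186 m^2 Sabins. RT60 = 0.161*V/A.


RT60 = 0.161 * 1049 / 186 = 0.90801 s


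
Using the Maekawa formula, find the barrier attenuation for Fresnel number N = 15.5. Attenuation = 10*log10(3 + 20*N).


3 + 20*N = 3 + 20*15.5 = 313
Att = 10*log10(313) = 24.955 dB


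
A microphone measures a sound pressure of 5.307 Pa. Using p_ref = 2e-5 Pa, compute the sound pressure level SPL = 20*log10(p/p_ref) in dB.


p / p_ref = 5.307 / 2e-5 = 265350
SPL = 20 * log10(265350) = 108.48 dB


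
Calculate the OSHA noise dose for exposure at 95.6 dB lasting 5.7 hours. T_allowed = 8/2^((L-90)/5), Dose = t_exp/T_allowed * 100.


T_allowed = 8 / 2^((95.6 - 90)/5) = 3.68075 hr
Dose = 5.7 / 3.68075 * 100 = 154.86 %


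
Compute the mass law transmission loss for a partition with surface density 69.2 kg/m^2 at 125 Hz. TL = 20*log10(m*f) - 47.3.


m * f = 69.2 * 125 = 8650
20*log10(8650) = 78.7403 dB
TL = 78.7403 - 47.3 = 31.44 dB


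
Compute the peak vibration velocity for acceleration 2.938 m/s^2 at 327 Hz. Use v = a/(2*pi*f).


omega = 2*pi*f = 2*pi*327 = 2054.6 rad/s
v = a / omega = 2.938 / 2054.6 = 0.00143 m/s


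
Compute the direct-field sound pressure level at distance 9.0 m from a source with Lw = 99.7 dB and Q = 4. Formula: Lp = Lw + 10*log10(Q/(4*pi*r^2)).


4*pi*r^2 = 4*pi*9.0^2 = 1017.88 m^2
Q / (4*pi*r^2) = 4 / 1017.88 = 0.00392974
Lp = 99.7 + 10*log10(0.00392974) = 75.644 dB


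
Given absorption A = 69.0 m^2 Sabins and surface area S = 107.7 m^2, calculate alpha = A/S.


Absorption coefficient = absorbed power / incident power
alpha = A / S = 69.0 / 107.7 = 0.64067


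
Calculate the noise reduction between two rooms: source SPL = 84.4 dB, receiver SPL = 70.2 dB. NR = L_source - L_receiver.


NR = L_source - L_receiver (difference between source and receiving room levels)
NR = 84.4 - 70.2 = 14.2 dB


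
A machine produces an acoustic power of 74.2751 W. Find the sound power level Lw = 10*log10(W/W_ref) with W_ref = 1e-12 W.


W / W_ref = 74.2751 / 1e-12 = 7.42751e+13
Lw = 10 * log10(7.42751e+13) = 138.71 dB


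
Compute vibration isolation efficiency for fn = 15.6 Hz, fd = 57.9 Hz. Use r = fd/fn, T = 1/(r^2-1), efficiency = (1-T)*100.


r = 57.9 / 15.6 = 3.71154
r^2 - 1 = 3.71154^2 - 1 = 12.7755
T = 1/12.7755 = 0.0782748
Efficiency = (1 - 0.0782748)*100 = 92.173 %


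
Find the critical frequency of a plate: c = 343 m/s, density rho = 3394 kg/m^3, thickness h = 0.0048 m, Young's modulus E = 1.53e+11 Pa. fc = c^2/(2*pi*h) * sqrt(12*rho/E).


12*rho/E = 12*3394/1.53e+11 = 2.66196e-07
sqrt(12*rho/E) = sqrt(2.66196e-07) = 0.000515942
c^2/(2*pi*h) = 343^2/(2*pi*0.0048) = 3.90092e+06
fc = 3.90092e+06 * 0.000515942 = 2012.6 Hz


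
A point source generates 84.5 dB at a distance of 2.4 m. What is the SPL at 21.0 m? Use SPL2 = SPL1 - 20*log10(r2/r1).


r2/r1 = 21.0/2.4 = 8.75
Correction = 20*log10(8.75) = 18.8402 dB
SPL2 = 84.5 - 18.8402 = 65.66 dB


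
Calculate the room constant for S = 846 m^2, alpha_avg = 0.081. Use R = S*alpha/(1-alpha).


R = 846 * 0.081 / (1 - 0.081) = 74.566 m^2


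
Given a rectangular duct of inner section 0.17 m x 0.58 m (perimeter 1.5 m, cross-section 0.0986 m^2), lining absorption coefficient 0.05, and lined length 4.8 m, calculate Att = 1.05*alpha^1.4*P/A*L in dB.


alpha^1.4 = 0.05^1.4 = 0.0150854
Attenuation rate = 1.05 * alpha^1.4 * P / A
= 1.05 * 0.0150854 * 1.5 / 0.0986 = 0.240969 dB/m
Total Att = 0.240969 * 4.8 = 1.1567 dB


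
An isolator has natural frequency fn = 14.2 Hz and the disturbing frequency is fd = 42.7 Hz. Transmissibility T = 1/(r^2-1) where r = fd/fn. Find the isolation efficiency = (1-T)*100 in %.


r = 42.7 / 14.2 = 3.00704
r^2 - 1 = 3.00704^2 - 1 = 8.04229
T = 1/8.04229 = 0.124343
Efficiency = (1 - 0.124343)*100 = 87.566 %


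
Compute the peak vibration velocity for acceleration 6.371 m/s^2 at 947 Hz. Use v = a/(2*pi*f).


omega = 2*pi*f = 2*pi*947 = 5950.18 rad/s
v = a / omega = 6.371 / 5950.18 = 0.0010707 m/s


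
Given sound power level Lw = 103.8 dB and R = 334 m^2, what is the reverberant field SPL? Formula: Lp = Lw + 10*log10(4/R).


4/R = 4/334 = 0.011976
Lp = 103.8 + 10*log10(0.011976) = 84.583 dB


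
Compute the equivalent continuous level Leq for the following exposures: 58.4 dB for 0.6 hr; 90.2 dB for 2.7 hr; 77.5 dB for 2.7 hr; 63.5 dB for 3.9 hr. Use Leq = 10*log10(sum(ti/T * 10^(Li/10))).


T_total = 0.6 + 2.7 + 2.7 + 3.9 = 9.9 hr
(0.6/9.9) * 10^(58.4/10) = 41929.1
(2.7/9.9) * 10^(90.2/10) = 2.85581e+08
(2.7/9.9) * 10^(77.5/10) = 1.53366e+07
(3.9/9.9) * 10^(63.5/10) = 881920
Sum = 41929.1 + 2.85581e+08 + 1.53366e+07 + 881920 = 3.01841e+08
Leq = 10*log10(3.01841e+08) = 84.798 dB


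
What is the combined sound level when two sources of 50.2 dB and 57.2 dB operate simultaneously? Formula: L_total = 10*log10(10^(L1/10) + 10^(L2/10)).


10^(50.2/10) = 104713
10^(57.2/10) = 524807
Sum = 104713 + 524807 = 629520
L_total = 10*log10(629520) = 57.99 dB


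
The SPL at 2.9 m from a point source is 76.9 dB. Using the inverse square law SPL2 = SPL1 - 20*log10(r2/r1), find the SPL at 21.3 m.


r2/r1 = 21.3/2.9 = 7.34483
Correction = 20*log10(7.34483) = 17.3196 dB
SPL2 = 76.9 - 17.3196 = 59.58 dB


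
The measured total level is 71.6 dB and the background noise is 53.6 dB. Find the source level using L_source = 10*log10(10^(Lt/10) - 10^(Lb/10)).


10^(71.6/10) = 1.44544e+07
10^(53.6/10) = 229087
Difference = 1.44544e+07 - 229087 = 1.42253e+07
L_source = 10*log10(1.42253e+07) = 71.531 dB


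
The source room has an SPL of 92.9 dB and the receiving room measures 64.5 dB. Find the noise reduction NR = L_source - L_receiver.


NR = L_source - L_receiver (difference between source and receiving room levels)
NR = 92.9 - 64.5 = 28.4 dB


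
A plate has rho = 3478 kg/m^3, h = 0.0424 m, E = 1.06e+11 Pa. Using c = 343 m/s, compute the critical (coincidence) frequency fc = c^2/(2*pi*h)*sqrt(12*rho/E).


12*rho/E = 12*3478/1.06e+11 = 3.93736e-07
sqrt(12*rho/E) = sqrt(3.93736e-07) = 0.000627484
c^2/(2*pi*h) = 343^2/(2*pi*0.0424) = 441614
fc = 441614 * 0.000627484 = 277.11 Hz


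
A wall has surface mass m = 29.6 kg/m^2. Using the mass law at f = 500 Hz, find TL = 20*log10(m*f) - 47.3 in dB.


m * f = 29.6 * 500 = 14800
20*log10(14800) = 83.4052 dB
TL = 83.4052 - 47.3 = 36.105 dB


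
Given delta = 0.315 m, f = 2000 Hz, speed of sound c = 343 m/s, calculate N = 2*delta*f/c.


N = 2*delta*f/c = 2*delta/lambda, where lambda = c/f
lambda = 343 / 2000 = 0.1715 m
N = 2 * 0.315 / 0.1715 = 3.6735


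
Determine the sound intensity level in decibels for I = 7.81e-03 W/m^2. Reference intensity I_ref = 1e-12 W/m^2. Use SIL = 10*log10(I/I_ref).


I / I_ref = 7.81e-03 / 1e-12 = 7.81e+09
SIL = 10 * log10(7.81e+09) = 98.927 dB


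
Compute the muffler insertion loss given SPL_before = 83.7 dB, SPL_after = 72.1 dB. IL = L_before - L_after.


Insertion loss = SPL without muffler - SPL with muffler
IL = 83.7 - 72.1 = 11.6 dB


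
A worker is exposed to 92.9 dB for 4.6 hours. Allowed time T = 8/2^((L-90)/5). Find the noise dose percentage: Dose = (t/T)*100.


T_allowed = 8 / 2^((92.9 - 90)/5) = 5.35171 hr
Dose = 4.6 / 5.35171 * 100 = 85.954 %


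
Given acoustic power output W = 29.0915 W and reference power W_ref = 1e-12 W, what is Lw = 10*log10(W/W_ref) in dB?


W / W_ref = 29.0915 / 1e-12 = 2.90915e+13
Lw = 10 * log10(2.90915e+13) = 134.64 dB


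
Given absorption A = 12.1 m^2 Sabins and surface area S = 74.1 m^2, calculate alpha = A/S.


Absorption coefficient = absorbed power / incident power
alpha = A / S = 12.1 / 74.1 = 0.16329


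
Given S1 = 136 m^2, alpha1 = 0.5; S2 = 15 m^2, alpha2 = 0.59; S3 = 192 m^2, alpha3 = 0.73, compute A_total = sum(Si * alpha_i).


136 * 0.5 = 68
15 * 0.59 = 8.85
192 * 0.73 = 140.16
A_total = 68 + 8.85 + 140.16 = 217.01 m^2


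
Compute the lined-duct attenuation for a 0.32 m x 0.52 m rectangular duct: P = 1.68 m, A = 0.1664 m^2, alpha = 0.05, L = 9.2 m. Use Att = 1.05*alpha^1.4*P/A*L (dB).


alpha^1.4 = 0.05^1.4 = 0.0150854
Attenuation rate = 1.05 * alpha^1.4 * P / A
= 1.05 * 0.0150854 * 1.68 / 0.1664 = 0.15992 dB/m
Total Att = 0.15992 * 9.2 = 1.4713 dB


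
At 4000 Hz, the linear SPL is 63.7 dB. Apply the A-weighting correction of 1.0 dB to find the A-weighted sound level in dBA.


A-weighting table: 4000 Hz -> 1.0 dB correction
SPL_A = SPL + correction = 63.7 + (1.0) = 64.7 dBA


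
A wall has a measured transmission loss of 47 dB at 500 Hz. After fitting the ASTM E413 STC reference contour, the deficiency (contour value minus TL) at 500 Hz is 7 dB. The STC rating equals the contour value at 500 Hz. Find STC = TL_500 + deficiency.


By ASTM E413, STC = value of the fitted reference contour at 500 Hz.
Contour value at 500 Hz = TL_500 + deficiency = 47 + 7 = 54
STC = 54


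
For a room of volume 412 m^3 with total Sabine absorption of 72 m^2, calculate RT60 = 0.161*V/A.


RT60 = 0.161 * 412 / 72 = 0.92128 s


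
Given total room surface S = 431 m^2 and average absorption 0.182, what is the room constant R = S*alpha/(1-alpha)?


R = 431 * 0.182 / (1 - 0.182) = 95.895 m^2


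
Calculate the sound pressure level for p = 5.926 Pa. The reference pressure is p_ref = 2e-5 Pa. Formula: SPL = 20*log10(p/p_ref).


p / p_ref = 5.926 / 2e-5 = 296300
SPL = 20 * log10(296300) = 109.43 dB


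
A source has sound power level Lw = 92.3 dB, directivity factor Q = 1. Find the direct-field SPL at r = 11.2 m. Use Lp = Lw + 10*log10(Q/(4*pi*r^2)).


4*pi*r^2 = 4*pi*11.2^2 = 1576.33 m^2
Q / (4*pi*r^2) = 1 / 1576.33 = 0.000634385
Lp = 92.3 + 10*log10(0.000634385) = 60.324 dB


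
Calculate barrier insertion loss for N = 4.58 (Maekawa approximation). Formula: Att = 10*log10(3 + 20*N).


3 + 20*N = 3 + 20*4.58 = 94.6
Att = 10*log10(94.6) = 19.759 dB


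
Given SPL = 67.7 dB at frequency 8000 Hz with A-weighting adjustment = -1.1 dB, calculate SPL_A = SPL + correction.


A-weighting table: 8000 Hz -> -1.1 dB correction
SPL_A = SPL + correction = 67.7 + (-1.1) = 66.6 dBA


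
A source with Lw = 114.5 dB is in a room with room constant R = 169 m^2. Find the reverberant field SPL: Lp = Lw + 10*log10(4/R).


4/R = 4/169 = 0.0236686
Lp = 114.5 + 10*log10(0.0236686) = 98.242 dB


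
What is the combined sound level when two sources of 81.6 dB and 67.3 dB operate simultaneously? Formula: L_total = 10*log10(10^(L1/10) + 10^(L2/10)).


10^(81.6/10) = 1.44544e+08
10^(67.3/10) = 5.37032e+06
Sum = 1.44544e+08 + 5.37032e+06 = 1.49914e+08
L_total = 10*log10(1.49914e+08) = 81.758 dB


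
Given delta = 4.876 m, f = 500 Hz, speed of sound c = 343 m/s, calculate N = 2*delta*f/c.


N = 2*delta*f/c = 2*delta/lambda, where lambda = c/f
lambda = 343 / 500 = 0.686 m
N = 2 * 4.876 / 0.686 = 14.216


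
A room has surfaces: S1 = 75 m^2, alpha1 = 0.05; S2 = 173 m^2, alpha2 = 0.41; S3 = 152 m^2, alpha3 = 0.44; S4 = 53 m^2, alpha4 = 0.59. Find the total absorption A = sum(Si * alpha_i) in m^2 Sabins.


75 * 0.05 = 3.75
173 * 0.41 = 70.93
152 * 0.44 = 66.88
53 * 0.59 = 31.27
A_total = 3.75 + 70.93 + 66.88 + 31.27 = 172.83 m^2


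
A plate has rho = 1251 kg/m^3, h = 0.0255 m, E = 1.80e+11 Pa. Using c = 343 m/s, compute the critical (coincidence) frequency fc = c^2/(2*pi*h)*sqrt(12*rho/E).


12*rho/E = 12*1251/1.80e+11 = 8.34e-08
sqrt(12*rho/E) = sqrt(8.34e-08) = 0.000288791
c^2/(2*pi*h) = 343^2/(2*pi*0.0255) = 734291
fc = 734291 * 0.000288791 = 212.06 Hz


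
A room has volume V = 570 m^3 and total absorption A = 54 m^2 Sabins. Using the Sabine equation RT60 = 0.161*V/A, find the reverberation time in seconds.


RT60 = 0.161 * 570 / 54 = 1.6994 s


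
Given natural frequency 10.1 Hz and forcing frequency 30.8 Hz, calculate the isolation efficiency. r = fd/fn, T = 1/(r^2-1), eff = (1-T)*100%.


r = 30.8 / 10.1 = 3.0495
r^2 - 1 = 3.0495^2 - 1 = 8.29945
T = 1/8.29945 = 0.12049
Efficiency = (1 - 0.12049)*100 = 87.951 %


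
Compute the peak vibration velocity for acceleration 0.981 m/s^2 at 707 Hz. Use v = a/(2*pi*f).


omega = 2*pi*f = 2*pi*707 = 4442.21 rad/s
v = a / omega = 0.981 / 4442.21 = 0.00022084 m/s


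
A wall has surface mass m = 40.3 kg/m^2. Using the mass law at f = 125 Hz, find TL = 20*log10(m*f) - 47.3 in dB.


m * f = 40.3 * 125 = 5037.5
20*log10(5037.5) = 74.0443 dB
TL = 74.0443 - 47.3 = 26.744 dB


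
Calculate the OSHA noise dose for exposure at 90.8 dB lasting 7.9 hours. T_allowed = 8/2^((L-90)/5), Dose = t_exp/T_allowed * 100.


T_allowed = 8 / 2^((90.8 - 90)/5) = 7.1602 hr
Dose = 7.9 / 7.1602 * 100 = 110.33 %


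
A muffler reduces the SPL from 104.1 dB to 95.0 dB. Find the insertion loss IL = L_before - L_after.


Insertion loss = SPL without muffler - SPL with muffler
IL = 104.1 - 95.0 = 9.1 dB


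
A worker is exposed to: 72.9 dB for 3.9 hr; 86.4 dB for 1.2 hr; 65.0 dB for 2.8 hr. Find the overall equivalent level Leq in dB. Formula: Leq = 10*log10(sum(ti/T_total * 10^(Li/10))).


T_total = 3.9 + 1.2 + 2.8 = 7.9 hr
(3.9/7.9) * 10^(72.9/10) = 9.62582e+06
(1.2/7.9) * 10^(86.4/10) = 6.63062e+07
(2.8/7.9) * 10^(65.0/10) = 1.12081e+06
Sum = 9.62582e+06 + 6.63062e+07 + 1.12081e+06 = 7.70528e+07
Leq = 10*log10(7.70528e+07) = 78.868 dB


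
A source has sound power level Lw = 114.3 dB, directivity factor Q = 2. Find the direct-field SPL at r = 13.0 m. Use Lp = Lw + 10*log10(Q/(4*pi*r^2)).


4*pi*r^2 = 4*pi*13.0^2 = 2123.72 m^2
Q / (4*pi*r^2) = 2 / 2123.72 = 0.000941744
Lp = 114.3 + 10*log10(0.000941744) = 84.039 dB


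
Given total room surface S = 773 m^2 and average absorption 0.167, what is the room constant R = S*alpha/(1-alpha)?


R = 773 * 0.167 / (1 - 0.167) = 154.97 m^2


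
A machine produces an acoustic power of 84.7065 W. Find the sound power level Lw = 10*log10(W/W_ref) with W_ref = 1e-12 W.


W / W_ref = 84.7065 / 1e-12 = 8.47065e+13
Lw = 10 * log10(8.47065e+13) = 139.28 dB


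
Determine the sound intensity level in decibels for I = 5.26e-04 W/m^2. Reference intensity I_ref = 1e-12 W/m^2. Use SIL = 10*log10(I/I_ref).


I / I_ref = 5.26e-04 / 1e-12 = 5.26e+08
SIL = 10 * log10(5.26e+08) = 87.21 dB


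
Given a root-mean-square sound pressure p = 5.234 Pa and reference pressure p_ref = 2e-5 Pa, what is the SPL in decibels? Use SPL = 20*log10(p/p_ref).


p / p_ref = 5.234 / 2e-5 = 261700
SPL = 20 * log10(261700) = 108.36 dB


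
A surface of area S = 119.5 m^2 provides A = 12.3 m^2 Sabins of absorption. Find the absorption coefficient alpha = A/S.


Absorption coefficient = absorbed power / incident power
alpha = A / S = 12.3 / 119.5 = 0.10293


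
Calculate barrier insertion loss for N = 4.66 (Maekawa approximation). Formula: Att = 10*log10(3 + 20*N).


3 + 20*N = 3 + 20*4.66 = 96.2
Att = 10*log10(96.2) = 19.832 dB


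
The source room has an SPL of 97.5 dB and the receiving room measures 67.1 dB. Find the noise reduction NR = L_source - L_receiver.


NR = L_source - L_receiver (difference between source and receiving room levels)
NR = 97.5 - 67.1 = 30.4 dB


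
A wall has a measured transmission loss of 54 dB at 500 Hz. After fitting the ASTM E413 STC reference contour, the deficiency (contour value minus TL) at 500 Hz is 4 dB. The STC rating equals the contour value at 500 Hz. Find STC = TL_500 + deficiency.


By ASTM E413, STC = value of the fitted reference contour at 500 Hz.
Contour value at 500 Hz = TL_500 + deficiency = 54 + 4 = 58
STC = 58


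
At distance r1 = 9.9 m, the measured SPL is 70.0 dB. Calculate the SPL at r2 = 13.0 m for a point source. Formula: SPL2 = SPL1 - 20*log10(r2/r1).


r2/r1 = 13.0/9.9 = 1.31313
Correction = 20*log10(1.31313) = 2.36615 dB
SPL2 = 70.0 - 2.36615 = 67.634 dB


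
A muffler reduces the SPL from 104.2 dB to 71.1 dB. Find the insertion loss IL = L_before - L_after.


Insertion loss = SPL without muffler - SPL with muffler
IL = 104.2 - 71.1 = 33.1 dB


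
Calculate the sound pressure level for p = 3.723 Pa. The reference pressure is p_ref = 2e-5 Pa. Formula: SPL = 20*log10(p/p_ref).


p / p_ref = 3.723 / 2e-5 = 186150
SPL = 20 * log10(186150) = 105.4 dB


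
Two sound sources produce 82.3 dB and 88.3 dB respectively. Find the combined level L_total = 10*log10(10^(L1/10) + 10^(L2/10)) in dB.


10^(82.3/10) = 1.69824e+08
10^(88.3/10) = 6.76083e+08
Sum = 1.69824e+08 + 6.76083e+08 = 8.45907e+08
L_total = 10*log10(8.45907e+08) = 89.273 dB


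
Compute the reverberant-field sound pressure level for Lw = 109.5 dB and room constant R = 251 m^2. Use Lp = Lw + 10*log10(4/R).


4/R = 4/251 = 0.0159363
Lp = 109.5 + 10*log10(0.0159363) = 91.524 dB


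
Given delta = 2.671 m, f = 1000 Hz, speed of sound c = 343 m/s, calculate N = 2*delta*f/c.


N = 2*delta*f/c = 2*delta/lambda, where lambda = c/f
lambda = 343 / 1000 = 0.343 m
N = 2 * 2.671 / 0.343 = 15.574


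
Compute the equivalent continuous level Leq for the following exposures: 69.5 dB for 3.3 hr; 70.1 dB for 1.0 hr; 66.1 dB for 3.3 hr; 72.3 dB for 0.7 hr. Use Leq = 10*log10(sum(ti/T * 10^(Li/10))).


T_total = 3.3 + 1.0 + 3.3 + 0.7 = 8.3 hr
(3.3/8.3) * 10^(69.5/10) = 3.54353e+06
(1.0/8.3) * 10^(70.1/10) = 1.23288e+06
(3.3/8.3) * 10^(66.1/10) = 1.6197e+06
(0.7/8.3) * 10^(72.3/10) = 1.43225e+06
Sum = 3.54353e+06 + 1.23288e+06 + 1.6197e+06 + 1.43225e+06 = 7.82836e+06
Leq = 10*log10(7.82836e+06) = 68.937 dB


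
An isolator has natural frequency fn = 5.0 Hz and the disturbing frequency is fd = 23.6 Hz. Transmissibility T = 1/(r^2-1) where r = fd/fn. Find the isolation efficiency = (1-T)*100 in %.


r = 23.6 / 5.0 = 4.72
r^2 - 1 = 4.72^2 - 1 = 21.2784
T = 1/21.2784 = 0.046996
Efficiency = (1 - 0.046996)*100 = 95.3 %


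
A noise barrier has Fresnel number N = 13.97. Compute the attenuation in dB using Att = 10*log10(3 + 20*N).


3 + 20*N = 3 + 20*13.97 = 282.4
Att = 10*log10(282.4) = 24.509 dB


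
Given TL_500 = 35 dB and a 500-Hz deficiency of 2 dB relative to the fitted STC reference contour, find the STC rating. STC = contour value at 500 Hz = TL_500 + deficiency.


By ASTM E413, STC = value of the fitted reference contour at 500 Hz.
Contour value at 500 Hz = TL_500 + deficiency = 35 + 2 = 37
STC = 37


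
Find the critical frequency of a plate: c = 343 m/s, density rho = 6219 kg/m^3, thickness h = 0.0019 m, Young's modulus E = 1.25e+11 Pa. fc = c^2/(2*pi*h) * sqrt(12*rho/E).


12*rho/E = 12*6219/1.25e+11 = 5.97024e-07
sqrt(12*rho/E) = sqrt(5.97024e-07) = 0.000772673
c^2/(2*pi*h) = 343^2/(2*pi*0.0019) = 9.85496e+06
fc = 9.85496e+06 * 0.000772673 = 7614.7 Hz


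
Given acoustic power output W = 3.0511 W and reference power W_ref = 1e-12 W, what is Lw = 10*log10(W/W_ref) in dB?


W / W_ref = 3.0511 / 1e-12 = 3.0511e+12
Lw = 10 * log10(3.0511e+12) = 124.84 dB


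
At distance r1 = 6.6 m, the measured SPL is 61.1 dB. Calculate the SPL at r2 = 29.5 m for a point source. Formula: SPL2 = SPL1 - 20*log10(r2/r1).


r2/r1 = 29.5/6.6 = 4.4697
Correction = 20*log10(4.4697) = 13.0056 dB
SPL2 = 61.1 - 13.0056 = 48.094 dB


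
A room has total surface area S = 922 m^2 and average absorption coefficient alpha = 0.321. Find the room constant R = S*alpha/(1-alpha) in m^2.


R = 922 * 0.321 / (1 - 0.321) = 435.88 m^2


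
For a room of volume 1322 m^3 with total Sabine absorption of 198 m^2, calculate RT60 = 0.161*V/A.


RT60 = 0.161 * 1322 / 198 = 1.075 s


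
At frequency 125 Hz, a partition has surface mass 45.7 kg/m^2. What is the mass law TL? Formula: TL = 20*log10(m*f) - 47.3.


m * f = 45.7 * 125 = 5712.5
20*log10(5712.5) = 75.1365 dB
TL = 75.1365 - 47.3 = 27.837 dB


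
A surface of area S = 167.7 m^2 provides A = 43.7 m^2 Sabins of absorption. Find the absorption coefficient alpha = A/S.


Absorption coefficient = absorbed power / incident power
alpha = A / S = 43.7 / 167.7 = 0.26058


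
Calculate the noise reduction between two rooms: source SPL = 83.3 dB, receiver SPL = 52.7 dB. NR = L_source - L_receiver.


NR = L_source - L_receiver (difference between source and receiving room levels)
NR = 83.3 - 52.7 = 30.6 dB


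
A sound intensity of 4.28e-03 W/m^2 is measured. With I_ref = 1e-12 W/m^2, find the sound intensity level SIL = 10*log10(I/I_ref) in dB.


I / I_ref = 4.28e-03 / 1e-12 = 4.28e+09
SIL = 10 * log10(4.28e+09) = 96.314 dB


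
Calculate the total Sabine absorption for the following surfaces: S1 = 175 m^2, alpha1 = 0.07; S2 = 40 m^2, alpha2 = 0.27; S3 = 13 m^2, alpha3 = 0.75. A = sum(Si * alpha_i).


175 * 0.07 = 12.25
40 * 0.27 = 10.8
13 * 0.75 = 9.75
A_total = 12.25 + 10.8 + 9.75 = 32.8 m^2


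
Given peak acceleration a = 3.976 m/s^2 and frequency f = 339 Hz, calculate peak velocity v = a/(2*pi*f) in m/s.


omega = 2*pi*f = 2*pi*339 = 2130 rad/s
v = a / omega = 3.976 / 2130 = 0.0018667 m/s


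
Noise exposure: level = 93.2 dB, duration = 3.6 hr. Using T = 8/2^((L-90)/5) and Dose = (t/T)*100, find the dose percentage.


T_allowed = 8 / 2^((93.2 - 90)/5) = 5.1337 hr
Dose = 3.6 / 5.1337 * 100 = 70.125 %


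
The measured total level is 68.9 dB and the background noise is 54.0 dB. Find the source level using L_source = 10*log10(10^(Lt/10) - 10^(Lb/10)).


10^(68.9/10) = 7.76247e+06
10^(54.0/10) = 251189
Difference = 7.76247e+06 - 251189 = 7.51128e+06
L_source = 10*log10(7.51128e+06) = 68.757 dB


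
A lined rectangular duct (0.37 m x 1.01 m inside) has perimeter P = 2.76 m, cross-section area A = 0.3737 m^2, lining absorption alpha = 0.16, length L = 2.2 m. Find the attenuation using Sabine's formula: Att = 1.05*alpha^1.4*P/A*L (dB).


alpha^1.4 = 0.16^1.4 = 0.076872
Attenuation rate = 1.05 * alpha^1.4 * P / A
= 1.05 * 0.076872 * 2.76 / 0.3737 = 0.596133 dB/m
Total Att = 0.596133 * 2.2 = 1.3115 dB


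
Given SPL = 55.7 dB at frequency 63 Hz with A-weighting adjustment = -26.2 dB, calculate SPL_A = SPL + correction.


A-weighting table: 63 Hz -> -26.2 dB correction
SPL_A = SPL + correction = 55.7 + (-26.2) = 29.5 dBA


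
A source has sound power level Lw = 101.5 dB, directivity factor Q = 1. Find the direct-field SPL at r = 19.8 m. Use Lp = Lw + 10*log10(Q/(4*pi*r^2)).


4*pi*r^2 = 4*pi*19.8^2 = 4926.52 m^2
Q / (4*pi*r^2) = 1 / 4926.52 = 0.000202983
Lp = 101.5 + 10*log10(0.000202983) = 64.575 dB


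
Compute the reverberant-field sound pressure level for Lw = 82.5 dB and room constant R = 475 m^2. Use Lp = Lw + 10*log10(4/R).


4/R = 4/475 = 0.00842105
Lp = 82.5 + 10*log10(0.00842105) = 61.754 dB


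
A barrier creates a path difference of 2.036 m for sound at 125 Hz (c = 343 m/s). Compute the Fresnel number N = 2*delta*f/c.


N = 2*delta*f/c = 2*delta/lambda, where lambda = c/f
lambda = 343 / 125 = 2.744 m
N = 2 * 2.036 / 2.744 = 1.484


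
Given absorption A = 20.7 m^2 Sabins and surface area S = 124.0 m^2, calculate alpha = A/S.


Absorption coefficient = absorbed power / incident power
alpha = A / S = 20.7 / 124.0 = 0.16694


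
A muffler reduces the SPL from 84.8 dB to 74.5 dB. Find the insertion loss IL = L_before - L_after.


Insertion loss = SPL without muffler - SPL with muffler
IL = 84.8 - 74.5 = 10.3 dB


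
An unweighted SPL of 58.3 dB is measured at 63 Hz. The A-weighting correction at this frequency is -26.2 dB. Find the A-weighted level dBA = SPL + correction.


A-weighting table: 63 Hz -> -26.2 dB correction
SPL_A = SPL + correction = 58.3 + (-26.2) = 32.1 dBA


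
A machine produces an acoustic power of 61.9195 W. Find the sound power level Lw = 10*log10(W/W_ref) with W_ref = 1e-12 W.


W / W_ref = 61.9195 / 1e-12 = 6.19195e+13
Lw = 10 * log10(6.19195e+13) = 137.92 dB


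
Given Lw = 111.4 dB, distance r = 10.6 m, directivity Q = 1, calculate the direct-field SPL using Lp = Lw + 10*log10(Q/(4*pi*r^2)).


4*pi*r^2 = 4*pi*10.6^2 = 1411.96 m^2
Q / (4*pi*r^2) = 1 / 1411.96 = 0.000708235
Lp = 111.4 + 10*log10(0.000708235) = 79.902 dB


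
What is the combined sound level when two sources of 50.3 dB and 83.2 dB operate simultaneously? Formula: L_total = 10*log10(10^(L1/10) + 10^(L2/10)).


10^(50.3/10) = 107152
10^(83.2/10) = 2.0893e+08
Sum = 107152 + 2.0893e+08 = 2.09037e+08
L_total = 10*log10(2.09037e+08) = 83.202 dB


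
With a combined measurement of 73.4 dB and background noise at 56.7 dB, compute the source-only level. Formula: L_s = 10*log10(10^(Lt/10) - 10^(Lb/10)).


10^(73.4/10) = 2.18776e+07
10^(56.7/10) = 467735
Difference = 2.18776e+07 - 467735 = 2.14099e+07
L_source = 10*log10(2.14099e+07) = 73.306 dB


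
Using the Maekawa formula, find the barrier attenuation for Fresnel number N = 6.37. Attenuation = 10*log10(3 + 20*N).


3 + 20*N = 3 + 20*6.37 = 130.4
Att = 10*log10(130.4) = 21.153 dB


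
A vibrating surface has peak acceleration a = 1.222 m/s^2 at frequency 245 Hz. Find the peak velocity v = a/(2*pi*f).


omega = 2*pi*f = 2*pi*245 = 1539.38 rad/s
v = a / omega = 1.222 / 1539.38 = 0.00079383 m/s


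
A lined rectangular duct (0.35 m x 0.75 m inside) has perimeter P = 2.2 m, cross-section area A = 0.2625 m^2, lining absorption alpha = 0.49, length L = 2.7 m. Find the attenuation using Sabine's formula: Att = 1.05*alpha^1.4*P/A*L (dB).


alpha^1.4 = 0.49^1.4 = 0.368362
Attenuation rate = 1.05 * alpha^1.4 * P / A
= 1.05 * 0.368362 * 2.2 / 0.2625 = 3.24159 dB/m
Total Att = 3.24159 * 2.7 = 8.7523 dB


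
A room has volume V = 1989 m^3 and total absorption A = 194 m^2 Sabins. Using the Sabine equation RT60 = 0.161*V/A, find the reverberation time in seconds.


RT60 = 0.161 * 1989 / 194 = 1.6507 s


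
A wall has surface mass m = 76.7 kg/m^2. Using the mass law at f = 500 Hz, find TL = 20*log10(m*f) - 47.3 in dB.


m * f = 76.7 * 500 = 38350
20*log10(38350) = 91.6753 dB
TL = 91.6753 - 47.3 = 44.375 dB


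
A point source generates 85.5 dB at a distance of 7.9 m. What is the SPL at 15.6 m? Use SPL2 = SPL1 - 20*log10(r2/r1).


r2/r1 = 15.6/7.9 = 1.97468
Correction = 20*log10(1.97468) = 5.90993 dB
SPL2 = 85.5 - 5.90993 = 79.59 dB


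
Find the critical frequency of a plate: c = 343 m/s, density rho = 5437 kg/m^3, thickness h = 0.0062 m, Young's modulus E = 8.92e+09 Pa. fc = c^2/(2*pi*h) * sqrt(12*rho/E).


12*rho/E = 12*5437/8.92e+09 = 7.31435e-06
sqrt(12*rho/E) = sqrt(7.31435e-06) = 0.00270451
c^2/(2*pi*h) = 343^2/(2*pi*0.0062) = 3.02007e+06
fc = 3.02007e+06 * 0.00270451 = 8167.8 Hz


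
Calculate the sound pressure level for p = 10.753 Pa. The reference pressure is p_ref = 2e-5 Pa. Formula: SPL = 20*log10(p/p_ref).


p / p_ref = 10.753 / 2e-5 = 537650
SPL = 20 * log10(537650) = 114.61 dB


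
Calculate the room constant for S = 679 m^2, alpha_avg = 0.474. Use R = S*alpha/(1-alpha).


R = 679 * 0.474 / (1 - 0.474) = 611.87 m^2


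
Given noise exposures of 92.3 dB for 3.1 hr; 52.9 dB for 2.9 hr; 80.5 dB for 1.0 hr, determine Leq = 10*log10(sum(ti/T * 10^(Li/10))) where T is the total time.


T_total = 3.1 + 2.9 + 1.0 = 7.0 hr
(3.1/7.0) * 10^(92.3/10) = 7.52079e+08
(2.9/7.0) * 10^(52.9/10) = 80779.3
(1.0/7.0) * 10^(80.5/10) = 1.60288e+07
Sum = 7.52079e+08 + 80779.3 + 1.60288e+07 = 7.68189e+08
Leq = 10*log10(7.68189e+08) = 88.855 dB


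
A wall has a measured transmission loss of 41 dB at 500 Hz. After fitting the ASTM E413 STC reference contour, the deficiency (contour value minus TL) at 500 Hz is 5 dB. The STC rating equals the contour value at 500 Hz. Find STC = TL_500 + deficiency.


By ASTM E413, STC = value of the fitted reference contour at 500 Hz.
Contour value at 500 Hz = TL_500 + deficiency = 41 + 5 = 46
STC = 46


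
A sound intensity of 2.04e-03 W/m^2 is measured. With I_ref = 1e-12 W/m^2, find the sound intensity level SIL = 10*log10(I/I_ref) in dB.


I / I_ref = 2.04e-03 / 1e-12 = 2.04e+09
SIL = 10 * log10(2.04e+09) = 93.096 dB


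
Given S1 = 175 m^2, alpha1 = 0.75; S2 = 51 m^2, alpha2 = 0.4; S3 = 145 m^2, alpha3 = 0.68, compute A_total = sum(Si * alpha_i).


175 * 0.75 = 131.25
51 * 0.4 = 20.4
145 * 0.68 = 98.6
A_total = 131.25 + 20.4 + 98.6 = 250.25 m^2


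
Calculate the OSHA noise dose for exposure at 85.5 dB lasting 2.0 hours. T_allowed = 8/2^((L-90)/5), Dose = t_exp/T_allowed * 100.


T_allowed = 8 / 2^((85.5 - 90)/5) = 14.9285 hr
Dose = 2.0 / 14.9285 * 100 = 13.397 %


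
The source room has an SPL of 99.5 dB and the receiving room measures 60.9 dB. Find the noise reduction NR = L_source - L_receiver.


NR = L_source - L_receiver (difference between source and receiving room levels)
NR = 99.5 - 60.9 = 38.6 dB


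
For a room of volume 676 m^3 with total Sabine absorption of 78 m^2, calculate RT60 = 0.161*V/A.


RT60 = 0.161 * 676 / 78 = 1.3953 s


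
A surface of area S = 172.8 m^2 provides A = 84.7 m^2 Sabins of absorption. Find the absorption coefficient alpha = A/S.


Absorption coefficient = absorbed power / incident power
alpha = A / S = 84.7 / 172.8 = 0.49016


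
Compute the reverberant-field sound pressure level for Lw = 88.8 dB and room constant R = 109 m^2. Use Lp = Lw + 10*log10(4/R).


4/R = 4/109 = 0.0366972
Lp = 88.8 + 10*log10(0.0366972) = 74.446 dB


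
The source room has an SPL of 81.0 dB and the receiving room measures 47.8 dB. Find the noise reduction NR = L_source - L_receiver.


NR = L_source - L_receiver (difference between source and receiving room levels)
NR = 81.0 - 47.8 = 33.2 dB


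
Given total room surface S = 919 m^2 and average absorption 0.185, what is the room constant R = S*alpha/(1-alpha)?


R = 919 * 0.185 / (1 - 0.185) = 208.61 m^2


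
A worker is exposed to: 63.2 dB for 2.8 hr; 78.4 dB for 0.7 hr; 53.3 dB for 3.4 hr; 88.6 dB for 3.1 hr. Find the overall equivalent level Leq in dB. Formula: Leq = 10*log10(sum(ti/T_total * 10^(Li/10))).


T_total = 2.8 + 0.7 + 3.4 + 3.1 = 10.0 hr
(2.8/10.0) * 10^(63.2/10) = 585003
(0.7/10.0) * 10^(78.4/10) = 4.84282e+06
(3.4/10.0) * 10^(53.3/10) = 72690.7
(3.1/10.0) * 10^(88.6/10) = 2.24575e+08
Sum = 585003 + 4.84282e+06 + 72690.7 + 2.24575e+08 = 2.30076e+08
Leq = 10*log10(2.30076e+08) = 83.619 dB


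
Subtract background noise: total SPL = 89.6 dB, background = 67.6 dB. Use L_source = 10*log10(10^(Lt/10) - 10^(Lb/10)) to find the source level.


10^(89.6/10) = 9.12011e+08
10^(67.6/10) = 5.7544e+06
Difference = 9.12011e+08 - 5.7544e+06 = 9.06257e+08
L_source = 10*log10(9.06257e+08) = 89.573 dB


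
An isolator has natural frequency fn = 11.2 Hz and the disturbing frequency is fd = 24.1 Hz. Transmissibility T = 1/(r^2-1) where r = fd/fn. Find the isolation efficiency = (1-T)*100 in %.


r = 24.1 / 11.2 = 2.15179
r^2 - 1 = 2.15179^2 - 1 = 3.6302
T = 1/3.6302 = 0.275467
Efficiency = (1 - 0.275467)*100 = 72.453 %


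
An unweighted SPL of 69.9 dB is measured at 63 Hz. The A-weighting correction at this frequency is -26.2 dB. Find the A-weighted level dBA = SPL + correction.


A-weighting table: 63 Hz -> -26.2 dB correction
SPL_A = SPL + correction = 69.9 + (-26.2) = 43.7 dBA


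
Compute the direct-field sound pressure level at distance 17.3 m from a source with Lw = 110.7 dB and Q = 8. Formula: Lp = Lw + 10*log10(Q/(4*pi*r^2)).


4*pi*r^2 = 4*pi*17.3^2 = 3760.99 m^2
Q / (4*pi*r^2) = 8 / 3760.99 = 0.0021271
Lp = 110.7 + 10*log10(0.0021271) = 83.978 dB


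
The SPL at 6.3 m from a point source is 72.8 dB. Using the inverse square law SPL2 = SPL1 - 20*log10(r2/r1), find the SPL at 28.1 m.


r2/r1 = 28.1/6.3 = 4.46032
Correction = 20*log10(4.46032) = 12.9873 dB
SPL2 = 72.8 - 12.9873 = 59.813 dB


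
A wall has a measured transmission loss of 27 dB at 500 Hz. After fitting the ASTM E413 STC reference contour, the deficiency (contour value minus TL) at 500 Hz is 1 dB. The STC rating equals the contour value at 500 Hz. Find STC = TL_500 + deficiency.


By ASTM E413, STC = value of the fitted reference contour at 500 Hz.
Contour value at 500 Hz = TL_500 + deficiency = 27 + 1 = 28
STC = 28


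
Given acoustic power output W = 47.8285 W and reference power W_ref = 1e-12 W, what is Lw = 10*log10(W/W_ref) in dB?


W / W_ref = 47.8285 / 1e-12 = 4.78285e+13
Lw = 10 * log10(4.78285e+13) = 136.8 dB


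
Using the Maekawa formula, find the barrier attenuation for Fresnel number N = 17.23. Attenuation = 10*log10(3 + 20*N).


3 + 20*N = 3 + 20*17.23 = 347.6
Att = 10*log10(347.6) = 25.411 dB


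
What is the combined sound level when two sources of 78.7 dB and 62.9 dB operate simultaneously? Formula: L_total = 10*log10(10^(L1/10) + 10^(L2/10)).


10^(78.7/10) = 7.4131e+07
10^(62.9/10) = 1.94984e+06
Sum = 7.4131e+07 + 1.94984e+06 = 7.60808e+07
L_total = 10*log10(7.60808e+07) = 78.813 dB


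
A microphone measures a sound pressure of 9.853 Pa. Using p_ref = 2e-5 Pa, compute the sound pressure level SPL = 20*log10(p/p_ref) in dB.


p / p_ref = 9.853 / 2e-5 = 492650
SPL = 20 * log10(492650) = 113.85 dB


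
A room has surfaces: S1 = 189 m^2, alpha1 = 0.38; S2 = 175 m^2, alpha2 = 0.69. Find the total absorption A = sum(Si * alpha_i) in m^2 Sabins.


189 * 0.38 = 71.82
175 * 0.69 = 120.75
A_total = 71.82 + 120.75 = 192.57 m^2


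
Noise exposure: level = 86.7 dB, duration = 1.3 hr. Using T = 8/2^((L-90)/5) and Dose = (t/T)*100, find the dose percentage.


T_allowed = 8 / 2^((86.7 - 90)/5) = 12.6407 hr
Dose = 1.3 / 12.6407 * 100 = 10.284 %


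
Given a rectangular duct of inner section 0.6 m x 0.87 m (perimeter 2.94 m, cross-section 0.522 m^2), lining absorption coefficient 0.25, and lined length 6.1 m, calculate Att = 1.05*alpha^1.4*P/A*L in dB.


alpha^1.4 = 0.25^1.4 = 0.143587
Attenuation rate = 1.05 * alpha^1.4 * P / A
= 1.05 * 0.143587 * 2.94 / 0.522 = 0.849144 dB/m
Total Att = 0.849144 * 6.1 = 5.1798 dB


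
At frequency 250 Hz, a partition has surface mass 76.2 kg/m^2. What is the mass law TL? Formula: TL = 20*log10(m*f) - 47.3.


m * f = 76.2 * 250 = 19050
20*log10(19050) = 85.5979 dB
TL = 85.5979 - 47.3 = 38.298 dB


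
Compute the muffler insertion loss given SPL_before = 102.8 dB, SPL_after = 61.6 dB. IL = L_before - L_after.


Insertion loss = SPL without muffler - SPL with muffler
IL = 102.8 - 61.6 = 41.2 dB


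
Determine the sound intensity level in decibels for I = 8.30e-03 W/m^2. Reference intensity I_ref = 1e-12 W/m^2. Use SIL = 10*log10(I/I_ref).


I / I_ref = 8.30e-03 / 1e-12 = 8.3e+09
SIL = 10 * log10(8.3e+09) = 99.191 dB


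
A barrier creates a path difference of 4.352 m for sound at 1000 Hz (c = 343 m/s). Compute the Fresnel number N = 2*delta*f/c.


N = 2*delta*f/c = 2*delta/lambda, where lambda = c/f
lambda = 343 / 1000 = 0.343 m
N = 2 * 4.352 / 0.343 = 25.376


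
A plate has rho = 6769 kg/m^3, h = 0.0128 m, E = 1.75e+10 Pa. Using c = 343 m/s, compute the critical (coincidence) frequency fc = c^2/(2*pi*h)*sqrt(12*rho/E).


12*rho/E = 12*6769/1.75e+10 = 4.6416e-06
sqrt(12*rho/E) = sqrt(4.6416e-06) = 0.00215444
c^2/(2*pi*h) = 343^2/(2*pi*0.0128) = 1.46285e+06
fc = 1.46285e+06 * 0.00215444 = 3151.6 Hz


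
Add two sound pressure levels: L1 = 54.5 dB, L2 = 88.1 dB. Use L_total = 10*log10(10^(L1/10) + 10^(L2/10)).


10^(54.5/10) = 281838
10^(88.1/10) = 6.45654e+08
Sum = 281838 + 6.45654e+08 = 6.45936e+08
L_total = 10*log10(6.45936e+08) = 88.102 dB


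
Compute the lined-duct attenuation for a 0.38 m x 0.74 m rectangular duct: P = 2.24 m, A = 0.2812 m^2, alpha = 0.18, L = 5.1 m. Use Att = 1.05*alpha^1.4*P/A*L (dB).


alpha^1.4 = 0.18^1.4 = 0.0906529
Attenuation rate = 1.05 * alpha^1.4 * P / A
= 1.05 * 0.0906529 * 2.24 / 0.2812 = 0.758235 dB/m
Total Att = 0.758235 * 5.1 = 3.867 dB


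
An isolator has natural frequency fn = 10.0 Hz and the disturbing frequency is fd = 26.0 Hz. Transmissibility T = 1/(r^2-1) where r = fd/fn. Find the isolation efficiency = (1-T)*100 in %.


r = 26.0 / 10.0 = 2.6
r^2 - 1 = 2.6^2 - 1 = 5.76
T = 1/5.76 = 0.173611
Efficiency = (1 - 0.173611)*100 = 82.639 %
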